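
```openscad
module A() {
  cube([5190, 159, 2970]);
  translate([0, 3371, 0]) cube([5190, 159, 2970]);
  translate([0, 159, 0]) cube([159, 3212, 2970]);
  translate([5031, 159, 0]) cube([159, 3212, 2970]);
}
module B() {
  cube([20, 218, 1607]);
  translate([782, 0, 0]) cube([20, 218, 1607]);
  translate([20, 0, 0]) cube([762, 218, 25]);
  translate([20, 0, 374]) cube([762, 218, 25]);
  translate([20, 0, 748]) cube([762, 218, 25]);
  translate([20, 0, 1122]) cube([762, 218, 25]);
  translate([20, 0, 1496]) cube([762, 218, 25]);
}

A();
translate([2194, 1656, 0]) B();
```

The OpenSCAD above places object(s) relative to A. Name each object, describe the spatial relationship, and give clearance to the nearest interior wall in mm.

Clearances: x = 2035, y = 1497; minimum 1497 mm.

A is a house frame. B is a bookshelf. The bookshelf sits inside the house frame, centred. The clearance to the nearest interior wall is 1497 mm.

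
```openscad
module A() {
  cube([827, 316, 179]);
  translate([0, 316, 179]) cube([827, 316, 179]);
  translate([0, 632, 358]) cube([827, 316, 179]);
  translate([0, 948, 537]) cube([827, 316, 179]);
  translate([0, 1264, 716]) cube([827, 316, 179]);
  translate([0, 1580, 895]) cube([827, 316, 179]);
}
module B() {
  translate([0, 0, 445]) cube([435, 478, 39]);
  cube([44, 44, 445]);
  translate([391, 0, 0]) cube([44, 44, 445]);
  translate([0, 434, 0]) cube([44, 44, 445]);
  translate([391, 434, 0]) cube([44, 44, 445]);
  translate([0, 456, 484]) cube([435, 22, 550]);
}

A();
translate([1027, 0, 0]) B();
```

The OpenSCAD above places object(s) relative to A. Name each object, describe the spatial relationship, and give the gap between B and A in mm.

The chair's nearest face is 200 mm from the staircase's +x face.

A is a staircase. B is a chair. The chair is on the floor beside the staircase on its +x side. The gap between the chair and the staircase is 200 mm.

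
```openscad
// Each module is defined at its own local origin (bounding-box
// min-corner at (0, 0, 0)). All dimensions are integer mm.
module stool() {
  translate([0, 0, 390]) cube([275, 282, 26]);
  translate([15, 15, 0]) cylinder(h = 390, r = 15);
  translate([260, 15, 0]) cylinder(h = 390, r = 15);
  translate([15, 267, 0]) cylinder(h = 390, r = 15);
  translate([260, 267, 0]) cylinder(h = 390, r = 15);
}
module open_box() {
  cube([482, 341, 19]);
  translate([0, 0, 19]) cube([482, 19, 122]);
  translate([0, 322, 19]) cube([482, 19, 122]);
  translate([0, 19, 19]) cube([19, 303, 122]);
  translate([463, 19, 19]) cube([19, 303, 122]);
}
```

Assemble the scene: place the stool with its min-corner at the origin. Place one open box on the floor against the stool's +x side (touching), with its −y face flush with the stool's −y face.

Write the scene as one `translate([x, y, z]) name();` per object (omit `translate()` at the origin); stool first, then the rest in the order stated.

stool();
translate([275, 0, 0]) open_box();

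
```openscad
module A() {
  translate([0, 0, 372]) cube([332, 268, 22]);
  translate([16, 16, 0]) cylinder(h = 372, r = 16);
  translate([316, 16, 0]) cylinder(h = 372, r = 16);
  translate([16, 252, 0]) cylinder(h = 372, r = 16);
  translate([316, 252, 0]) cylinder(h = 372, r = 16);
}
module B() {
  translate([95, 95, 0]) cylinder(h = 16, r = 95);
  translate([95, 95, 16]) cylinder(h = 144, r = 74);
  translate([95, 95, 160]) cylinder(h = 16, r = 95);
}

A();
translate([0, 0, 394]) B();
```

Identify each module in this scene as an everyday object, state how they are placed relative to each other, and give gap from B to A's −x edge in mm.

The spool's min-x is at 0; the stool's min-x is 0; gap = 0 mm.

A is a stool. B is a spool. The spool is on top of the stool. The gap from the spool to the stool's −x edge is 0 mm.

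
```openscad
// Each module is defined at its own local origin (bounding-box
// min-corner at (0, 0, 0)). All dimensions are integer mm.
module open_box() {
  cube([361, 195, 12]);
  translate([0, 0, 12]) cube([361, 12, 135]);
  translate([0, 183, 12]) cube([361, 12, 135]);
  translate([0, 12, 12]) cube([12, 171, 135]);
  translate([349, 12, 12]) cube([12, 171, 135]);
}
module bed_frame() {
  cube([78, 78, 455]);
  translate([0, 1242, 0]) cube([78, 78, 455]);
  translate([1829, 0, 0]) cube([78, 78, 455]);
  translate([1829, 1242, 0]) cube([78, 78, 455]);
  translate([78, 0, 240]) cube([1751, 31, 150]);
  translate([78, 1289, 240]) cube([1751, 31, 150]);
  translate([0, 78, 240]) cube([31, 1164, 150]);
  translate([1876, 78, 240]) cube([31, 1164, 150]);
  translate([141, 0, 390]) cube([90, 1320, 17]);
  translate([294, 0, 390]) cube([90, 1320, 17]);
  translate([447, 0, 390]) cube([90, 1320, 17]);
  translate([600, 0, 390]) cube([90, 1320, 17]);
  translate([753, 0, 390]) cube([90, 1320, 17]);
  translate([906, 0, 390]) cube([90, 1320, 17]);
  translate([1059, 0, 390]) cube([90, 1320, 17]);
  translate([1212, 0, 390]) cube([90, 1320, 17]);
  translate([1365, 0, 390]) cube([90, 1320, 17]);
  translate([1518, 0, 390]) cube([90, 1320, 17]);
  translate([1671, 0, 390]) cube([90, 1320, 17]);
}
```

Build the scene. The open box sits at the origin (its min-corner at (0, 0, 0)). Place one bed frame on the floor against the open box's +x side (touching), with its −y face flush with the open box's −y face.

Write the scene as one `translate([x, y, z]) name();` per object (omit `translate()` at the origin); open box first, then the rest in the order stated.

open_box();
translate([361, 0, 0]) bed_frame();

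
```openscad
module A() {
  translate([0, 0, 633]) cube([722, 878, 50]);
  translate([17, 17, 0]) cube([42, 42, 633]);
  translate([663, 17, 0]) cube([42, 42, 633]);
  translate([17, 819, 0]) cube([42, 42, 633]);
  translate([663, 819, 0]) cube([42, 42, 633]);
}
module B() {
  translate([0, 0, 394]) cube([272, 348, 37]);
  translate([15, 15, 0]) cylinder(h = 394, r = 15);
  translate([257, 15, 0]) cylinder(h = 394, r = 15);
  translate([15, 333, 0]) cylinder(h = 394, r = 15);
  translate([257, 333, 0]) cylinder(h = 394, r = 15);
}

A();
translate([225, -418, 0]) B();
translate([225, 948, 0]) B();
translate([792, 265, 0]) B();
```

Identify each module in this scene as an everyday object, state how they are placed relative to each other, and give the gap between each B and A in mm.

Each stool's nearest face is 70 mm from the table's bounding box.

A is a table. B is a stool. Three stools sit around the table at the −y, +y, +x sides. The gap between each stool and the table is 70 mm.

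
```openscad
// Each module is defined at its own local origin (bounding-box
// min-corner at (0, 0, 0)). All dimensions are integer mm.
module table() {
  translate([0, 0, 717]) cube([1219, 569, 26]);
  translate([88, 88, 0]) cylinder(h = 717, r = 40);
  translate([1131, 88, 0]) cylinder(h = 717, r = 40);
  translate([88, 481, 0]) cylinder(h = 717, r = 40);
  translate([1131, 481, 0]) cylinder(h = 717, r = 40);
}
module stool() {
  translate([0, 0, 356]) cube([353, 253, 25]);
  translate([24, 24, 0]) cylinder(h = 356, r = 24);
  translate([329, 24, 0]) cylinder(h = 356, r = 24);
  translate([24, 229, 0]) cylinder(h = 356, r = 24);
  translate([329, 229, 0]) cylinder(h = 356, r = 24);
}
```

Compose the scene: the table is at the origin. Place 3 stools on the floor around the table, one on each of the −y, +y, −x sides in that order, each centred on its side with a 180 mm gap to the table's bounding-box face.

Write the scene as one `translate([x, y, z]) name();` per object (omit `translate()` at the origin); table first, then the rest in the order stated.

table();
translate([433, -433, 0]) stool();
translate([433, 749, 0]) stool();
translate([-533, 158, 0]) stool();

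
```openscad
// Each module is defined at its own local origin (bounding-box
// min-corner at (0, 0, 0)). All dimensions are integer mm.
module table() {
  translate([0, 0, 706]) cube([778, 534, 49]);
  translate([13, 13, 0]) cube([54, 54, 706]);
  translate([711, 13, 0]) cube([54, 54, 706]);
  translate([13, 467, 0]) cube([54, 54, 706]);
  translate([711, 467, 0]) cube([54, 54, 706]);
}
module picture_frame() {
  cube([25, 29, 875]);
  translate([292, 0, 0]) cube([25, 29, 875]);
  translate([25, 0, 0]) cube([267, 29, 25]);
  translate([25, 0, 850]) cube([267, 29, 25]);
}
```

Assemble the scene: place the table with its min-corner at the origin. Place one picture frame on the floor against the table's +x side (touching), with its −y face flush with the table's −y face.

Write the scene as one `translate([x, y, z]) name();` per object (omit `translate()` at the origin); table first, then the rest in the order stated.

table();
translate([778, 0, 0]) picture_frame();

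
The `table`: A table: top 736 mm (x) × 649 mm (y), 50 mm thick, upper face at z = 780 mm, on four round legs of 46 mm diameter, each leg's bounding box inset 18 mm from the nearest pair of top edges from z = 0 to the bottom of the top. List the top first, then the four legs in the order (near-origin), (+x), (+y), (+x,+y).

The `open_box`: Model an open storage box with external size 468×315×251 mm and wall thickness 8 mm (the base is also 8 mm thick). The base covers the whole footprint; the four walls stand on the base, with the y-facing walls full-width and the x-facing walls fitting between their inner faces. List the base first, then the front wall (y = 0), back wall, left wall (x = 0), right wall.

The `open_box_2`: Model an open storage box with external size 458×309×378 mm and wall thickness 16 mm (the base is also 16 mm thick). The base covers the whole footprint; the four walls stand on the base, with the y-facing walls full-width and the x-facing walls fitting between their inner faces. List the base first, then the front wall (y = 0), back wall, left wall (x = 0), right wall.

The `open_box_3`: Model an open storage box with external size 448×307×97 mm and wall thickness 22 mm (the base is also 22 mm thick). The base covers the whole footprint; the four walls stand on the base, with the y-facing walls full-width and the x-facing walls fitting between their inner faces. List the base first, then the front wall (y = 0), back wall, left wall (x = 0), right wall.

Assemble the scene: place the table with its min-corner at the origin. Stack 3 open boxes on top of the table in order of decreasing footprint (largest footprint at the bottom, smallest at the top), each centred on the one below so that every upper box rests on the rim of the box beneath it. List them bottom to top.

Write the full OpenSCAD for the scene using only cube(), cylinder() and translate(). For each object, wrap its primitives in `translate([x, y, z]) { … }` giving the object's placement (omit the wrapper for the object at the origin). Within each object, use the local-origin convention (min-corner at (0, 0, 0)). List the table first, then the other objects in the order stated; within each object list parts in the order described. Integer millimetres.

translate([0, 0, 730]) cube([736, 649, 50]);
translate([41, 41, 0]) cylinder(h = 730, r = 23);
translate([695, 41, 0]) cylinder(h = 730, r = 23);
translate([41, 608, 0]) cylinder(h = 730, r = 23);
translate([695, 608, 0]) cylinder(h = 730, r = 23);
translate([134, 167, 780]) {
  cube([468, 315, 8]);
  translate([0, 0, 8]) cube([468, 8, 243]);
  translate([0, 307, 8]) cube([468, 8, 243]);
  translate([0, 8, 8]) cube([8, 299, 243]);
  translate([460, 8, 8]) cube([8, 299, 243]);
}
translate([139, 170, 1031]) {
  cube([458, 309, 16]);
  translate([0, 0, 16]) cube([458, 16, 362]);
  translate([0, 293, 16]) cube([458, 16, 362]);
  translate([0, 16, 16]) cube([16, 277, 362]);
  translate([442, 16, 16]) cube([16, 277, 362]);
}
translate([144, 171, 1409]) {
  cube([448, 307, 22]);
  translate([0, 0, 22]) cube([448, 22, 75]);
  translate([0, 285, 22]) cube([448, 22, 75]);
  translate([0, 22, 22]) cube([22, 263, 75]);
  translate([426, 22, 22]) cube([22, 263, 75]);
}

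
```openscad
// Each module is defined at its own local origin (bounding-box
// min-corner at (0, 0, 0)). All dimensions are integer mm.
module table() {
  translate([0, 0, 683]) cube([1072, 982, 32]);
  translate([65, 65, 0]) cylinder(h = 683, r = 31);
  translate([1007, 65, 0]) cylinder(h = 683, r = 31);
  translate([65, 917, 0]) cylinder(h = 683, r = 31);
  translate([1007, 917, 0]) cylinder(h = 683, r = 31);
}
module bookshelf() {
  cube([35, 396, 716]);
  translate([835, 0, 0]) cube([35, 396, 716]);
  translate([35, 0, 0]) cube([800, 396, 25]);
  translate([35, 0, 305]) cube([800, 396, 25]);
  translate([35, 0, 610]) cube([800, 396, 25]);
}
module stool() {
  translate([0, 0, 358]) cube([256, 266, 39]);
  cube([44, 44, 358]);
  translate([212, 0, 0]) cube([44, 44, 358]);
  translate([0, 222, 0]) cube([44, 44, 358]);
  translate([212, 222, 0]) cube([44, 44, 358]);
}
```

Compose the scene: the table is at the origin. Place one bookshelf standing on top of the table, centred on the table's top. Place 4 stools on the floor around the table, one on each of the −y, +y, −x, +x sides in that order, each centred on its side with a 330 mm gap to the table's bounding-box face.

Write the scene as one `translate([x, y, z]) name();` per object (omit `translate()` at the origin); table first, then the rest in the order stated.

table();
translate([101, 293, 715]) bookshelf();
translate([408, -596, 0]) stool();
translate([408, 1312, 0]) stool();
translate([-586, 358, 0]) stool();
translate([1402, 358, 0]) stool();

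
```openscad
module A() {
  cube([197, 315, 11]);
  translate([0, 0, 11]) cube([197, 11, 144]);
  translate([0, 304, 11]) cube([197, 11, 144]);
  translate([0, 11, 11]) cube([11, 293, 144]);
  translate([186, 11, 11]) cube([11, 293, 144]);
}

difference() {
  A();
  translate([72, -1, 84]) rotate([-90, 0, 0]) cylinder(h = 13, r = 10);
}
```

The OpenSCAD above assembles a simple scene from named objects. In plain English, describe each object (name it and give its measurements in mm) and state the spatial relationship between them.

A is an open storage box with external size 197×315×155 mm and wall thickness 11 mm (the base is also 11 mm thick). The base covers the whole footprint; the four walls stand on the base, with the y-facing walls full-width and the x-facing walls fitting between their inner faces.

The open box has a circular hole of radius 10 mm through its front wall, centred at (x = 72, z = 84).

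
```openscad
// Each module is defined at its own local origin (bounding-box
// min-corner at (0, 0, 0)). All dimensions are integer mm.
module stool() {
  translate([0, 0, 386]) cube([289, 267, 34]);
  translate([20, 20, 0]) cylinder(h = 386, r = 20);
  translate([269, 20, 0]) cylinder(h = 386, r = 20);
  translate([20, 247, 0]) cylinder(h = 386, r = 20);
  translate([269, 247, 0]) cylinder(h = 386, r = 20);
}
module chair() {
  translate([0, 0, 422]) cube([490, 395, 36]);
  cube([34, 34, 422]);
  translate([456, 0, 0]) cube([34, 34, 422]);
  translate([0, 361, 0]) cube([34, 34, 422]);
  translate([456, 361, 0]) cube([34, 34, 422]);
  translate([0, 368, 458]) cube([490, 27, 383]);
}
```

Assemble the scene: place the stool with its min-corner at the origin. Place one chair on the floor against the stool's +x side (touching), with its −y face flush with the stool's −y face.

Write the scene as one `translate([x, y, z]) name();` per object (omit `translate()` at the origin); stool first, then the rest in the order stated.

stool();
translate([289, 0, 0]) chair();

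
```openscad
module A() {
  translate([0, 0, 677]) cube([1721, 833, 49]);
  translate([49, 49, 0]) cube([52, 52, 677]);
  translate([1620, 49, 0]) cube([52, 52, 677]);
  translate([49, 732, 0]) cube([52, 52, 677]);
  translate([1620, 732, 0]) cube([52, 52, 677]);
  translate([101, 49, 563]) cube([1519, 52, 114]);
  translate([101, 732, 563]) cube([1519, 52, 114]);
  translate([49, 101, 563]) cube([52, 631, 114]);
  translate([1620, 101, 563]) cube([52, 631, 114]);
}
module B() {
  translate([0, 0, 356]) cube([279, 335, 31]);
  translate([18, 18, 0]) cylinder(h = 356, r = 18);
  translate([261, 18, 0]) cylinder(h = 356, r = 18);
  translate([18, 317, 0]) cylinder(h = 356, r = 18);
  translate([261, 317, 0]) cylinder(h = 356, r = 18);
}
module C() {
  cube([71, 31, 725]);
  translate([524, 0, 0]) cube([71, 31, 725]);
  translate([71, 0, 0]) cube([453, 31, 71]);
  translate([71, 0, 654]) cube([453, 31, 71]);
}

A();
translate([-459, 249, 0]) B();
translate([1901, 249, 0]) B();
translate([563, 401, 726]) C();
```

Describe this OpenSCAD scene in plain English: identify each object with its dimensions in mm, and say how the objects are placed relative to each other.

A is a table with a 1721×833 mm rectangular top, 49 mm thick, top surface at z = 726 mm, supported by four 52×52 mm square legs, each inset 49 mm from the nearest pair of top edges, running from the floor. Four apron rails, 52 mm thick and 114 mm tall, run between adjacent legs with their top edges flush with the underside of the top and their outer faces flush with the legs' outer faces.

B is a four-legged stool. The seat is 279×335 mm, 31 mm thick, top at z = 387 mm. It stands on four round legs, each 36 mm in diameter, from z = 0 to the seat underside, each leg's axis is inset half a diameter from the nearest pair of seat edges (so the leg's bounding box is flush with the corner).

C is a picture frame with a 453×583 mm rectangular opening (x by z) and a uniform 71 mm border on every side. Frame depth is 31 mm along y. It is built from two vertical stiles running the full outside height and two horizontal rails spanning the gap between the stiles.

Two stools sit around the table at the −x, +x sides. The picture frame is on top of the table, centred.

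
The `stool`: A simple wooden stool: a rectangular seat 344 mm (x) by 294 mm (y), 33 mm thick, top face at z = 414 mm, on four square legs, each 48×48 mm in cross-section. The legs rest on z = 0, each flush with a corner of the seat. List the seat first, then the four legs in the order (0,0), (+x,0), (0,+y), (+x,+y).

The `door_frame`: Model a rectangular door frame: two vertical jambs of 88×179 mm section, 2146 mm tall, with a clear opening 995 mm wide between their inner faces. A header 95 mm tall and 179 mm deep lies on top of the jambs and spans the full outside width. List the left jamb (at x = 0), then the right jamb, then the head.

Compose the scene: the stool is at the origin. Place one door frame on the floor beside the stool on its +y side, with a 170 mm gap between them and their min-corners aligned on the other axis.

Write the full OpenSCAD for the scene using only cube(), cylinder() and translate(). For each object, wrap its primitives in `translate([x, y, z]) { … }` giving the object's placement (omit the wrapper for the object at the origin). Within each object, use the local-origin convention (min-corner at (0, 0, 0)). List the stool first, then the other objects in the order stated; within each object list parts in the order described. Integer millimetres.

translate([0, 0, 381]) cube([344, 294, 33]);
cube([48, 48, 381]);
translate([296, 0, 0]) cube([48, 48, 381]);
translate([0, 246, 0]) cube([48, 48, 381]);
translate([296, 246, 0]) cube([48, 48, 381]);
translate([0, 464, 0]) {
  cube([88, 179, 2146]);
  translate([1083, 0, 0]) cube([88, 179, 2146]);
  translate([0, 0, 2146]) cube([1171, 179, 95]);
}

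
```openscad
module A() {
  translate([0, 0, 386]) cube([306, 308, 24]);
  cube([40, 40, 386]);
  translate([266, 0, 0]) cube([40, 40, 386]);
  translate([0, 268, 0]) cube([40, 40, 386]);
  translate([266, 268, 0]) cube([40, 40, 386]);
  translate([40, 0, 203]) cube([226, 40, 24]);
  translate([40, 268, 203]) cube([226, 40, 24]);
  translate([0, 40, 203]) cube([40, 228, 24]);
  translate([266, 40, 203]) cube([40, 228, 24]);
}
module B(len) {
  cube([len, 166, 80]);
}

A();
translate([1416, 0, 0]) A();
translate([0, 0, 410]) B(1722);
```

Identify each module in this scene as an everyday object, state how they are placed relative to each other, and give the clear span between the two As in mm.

Second stool starts at x = 1416; first ends at x = 306; clear span = 1416 − 306 = 1110 mm.

A is a stool. B is a beam. A beam spans the tops of two stools. The clear span between the two stools is 1110 mm.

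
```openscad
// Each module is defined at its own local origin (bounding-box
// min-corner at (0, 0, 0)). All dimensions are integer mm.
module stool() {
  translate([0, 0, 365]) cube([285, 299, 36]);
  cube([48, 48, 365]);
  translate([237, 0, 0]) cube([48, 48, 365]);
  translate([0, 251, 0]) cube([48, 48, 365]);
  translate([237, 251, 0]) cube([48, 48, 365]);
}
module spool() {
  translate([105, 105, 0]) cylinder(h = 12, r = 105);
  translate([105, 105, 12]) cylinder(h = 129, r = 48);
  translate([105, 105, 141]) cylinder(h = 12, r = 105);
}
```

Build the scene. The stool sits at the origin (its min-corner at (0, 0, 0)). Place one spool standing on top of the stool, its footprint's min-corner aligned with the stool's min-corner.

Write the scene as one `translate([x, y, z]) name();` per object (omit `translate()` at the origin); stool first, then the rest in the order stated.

stool();
translate([0, 0, 401]) spool();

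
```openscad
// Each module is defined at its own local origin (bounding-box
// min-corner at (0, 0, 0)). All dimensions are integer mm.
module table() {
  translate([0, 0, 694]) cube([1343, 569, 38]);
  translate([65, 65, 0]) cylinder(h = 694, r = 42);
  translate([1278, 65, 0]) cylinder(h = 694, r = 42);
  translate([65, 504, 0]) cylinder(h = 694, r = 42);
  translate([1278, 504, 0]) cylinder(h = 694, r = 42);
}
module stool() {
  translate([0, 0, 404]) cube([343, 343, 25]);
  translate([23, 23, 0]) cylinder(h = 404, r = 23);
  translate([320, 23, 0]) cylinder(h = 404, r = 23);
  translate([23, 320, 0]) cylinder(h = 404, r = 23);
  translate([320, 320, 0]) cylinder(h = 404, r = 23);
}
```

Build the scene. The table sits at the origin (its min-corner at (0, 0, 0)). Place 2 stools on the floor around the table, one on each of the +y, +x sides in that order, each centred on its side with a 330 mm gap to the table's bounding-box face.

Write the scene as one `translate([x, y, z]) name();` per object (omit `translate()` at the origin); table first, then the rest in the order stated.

table();
translate([500, 899, 0]) stool();
translate([1673, 113, 0]) stool();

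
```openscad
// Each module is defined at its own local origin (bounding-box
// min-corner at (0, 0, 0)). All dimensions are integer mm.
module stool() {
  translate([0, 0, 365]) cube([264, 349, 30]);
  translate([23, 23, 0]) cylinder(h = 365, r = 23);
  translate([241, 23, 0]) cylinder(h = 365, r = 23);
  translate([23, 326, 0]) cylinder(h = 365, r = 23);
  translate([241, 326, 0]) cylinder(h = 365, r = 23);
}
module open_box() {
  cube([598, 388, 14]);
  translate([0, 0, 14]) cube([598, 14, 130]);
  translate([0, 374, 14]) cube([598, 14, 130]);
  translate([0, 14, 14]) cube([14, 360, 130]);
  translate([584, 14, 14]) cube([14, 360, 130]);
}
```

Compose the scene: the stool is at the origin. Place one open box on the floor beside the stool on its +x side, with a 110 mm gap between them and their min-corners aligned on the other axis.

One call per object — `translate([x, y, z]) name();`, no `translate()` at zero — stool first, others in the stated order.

stool();
translate([374, 0, 0]) open_box();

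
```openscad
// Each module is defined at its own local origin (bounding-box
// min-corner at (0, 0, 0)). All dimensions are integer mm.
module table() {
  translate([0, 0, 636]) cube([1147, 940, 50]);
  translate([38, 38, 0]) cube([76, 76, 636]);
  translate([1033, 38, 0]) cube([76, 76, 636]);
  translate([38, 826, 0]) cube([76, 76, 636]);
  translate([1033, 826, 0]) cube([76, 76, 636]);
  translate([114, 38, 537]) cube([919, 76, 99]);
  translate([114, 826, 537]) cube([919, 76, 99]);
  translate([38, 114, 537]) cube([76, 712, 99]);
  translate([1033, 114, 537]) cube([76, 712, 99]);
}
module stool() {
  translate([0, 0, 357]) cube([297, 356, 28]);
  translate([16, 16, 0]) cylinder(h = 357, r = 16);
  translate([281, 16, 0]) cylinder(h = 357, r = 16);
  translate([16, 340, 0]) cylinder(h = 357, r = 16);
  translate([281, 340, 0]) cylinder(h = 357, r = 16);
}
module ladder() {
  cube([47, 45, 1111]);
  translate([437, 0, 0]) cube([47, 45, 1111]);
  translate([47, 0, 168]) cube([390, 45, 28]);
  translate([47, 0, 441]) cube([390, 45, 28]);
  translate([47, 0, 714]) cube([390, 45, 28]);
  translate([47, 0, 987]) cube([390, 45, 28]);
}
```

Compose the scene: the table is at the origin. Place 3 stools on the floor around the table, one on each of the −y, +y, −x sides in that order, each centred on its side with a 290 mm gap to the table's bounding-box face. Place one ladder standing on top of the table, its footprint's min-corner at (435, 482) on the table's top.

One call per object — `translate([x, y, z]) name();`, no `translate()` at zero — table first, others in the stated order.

table();
translate([425, -646, 0]) stool();
translate([425, 1230, 0]) stool();
translate([-587, 292, 0]) stool();
translate([435, 482, 686]) ladder();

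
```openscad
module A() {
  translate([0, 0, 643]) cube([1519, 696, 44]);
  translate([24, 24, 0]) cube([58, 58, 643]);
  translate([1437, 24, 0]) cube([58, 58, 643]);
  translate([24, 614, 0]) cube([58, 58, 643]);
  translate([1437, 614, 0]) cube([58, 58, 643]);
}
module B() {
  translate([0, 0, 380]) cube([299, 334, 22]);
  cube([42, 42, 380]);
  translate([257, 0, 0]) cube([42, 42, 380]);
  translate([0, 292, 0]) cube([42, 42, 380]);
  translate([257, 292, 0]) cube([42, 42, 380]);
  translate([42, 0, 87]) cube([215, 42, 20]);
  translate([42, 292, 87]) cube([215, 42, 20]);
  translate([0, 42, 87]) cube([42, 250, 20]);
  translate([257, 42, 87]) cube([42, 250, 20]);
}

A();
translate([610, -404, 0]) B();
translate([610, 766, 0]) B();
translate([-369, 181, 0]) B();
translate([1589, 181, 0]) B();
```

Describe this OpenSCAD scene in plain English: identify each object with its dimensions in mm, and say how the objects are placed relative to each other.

A is a rectangular dining table. The top is 1519×696×44 mm with its upper surface at z = 687 mm. It stands on four 58×58 mm square legs, each inset 24 mm from the nearest pair of top edges, running from the floor to the underside of the top.

B is a four-legged stool. The seat is 299×334 mm, 22 mm thick, top at z = 402 mm. It stands on four square legs, each 42×42 mm in cross-section, from z = 0 to the seat underside, each flush with a corner of the seat. Four stretchers, 42 mm wide and 20 mm tall, connect adjacent legs with their undersides at z = 87 mm, each running between the inner faces of the legs it joins and aligned with the legs' outer faces on the other axis.

Four stools sit around the table at the −y, +y, −x, +x sides.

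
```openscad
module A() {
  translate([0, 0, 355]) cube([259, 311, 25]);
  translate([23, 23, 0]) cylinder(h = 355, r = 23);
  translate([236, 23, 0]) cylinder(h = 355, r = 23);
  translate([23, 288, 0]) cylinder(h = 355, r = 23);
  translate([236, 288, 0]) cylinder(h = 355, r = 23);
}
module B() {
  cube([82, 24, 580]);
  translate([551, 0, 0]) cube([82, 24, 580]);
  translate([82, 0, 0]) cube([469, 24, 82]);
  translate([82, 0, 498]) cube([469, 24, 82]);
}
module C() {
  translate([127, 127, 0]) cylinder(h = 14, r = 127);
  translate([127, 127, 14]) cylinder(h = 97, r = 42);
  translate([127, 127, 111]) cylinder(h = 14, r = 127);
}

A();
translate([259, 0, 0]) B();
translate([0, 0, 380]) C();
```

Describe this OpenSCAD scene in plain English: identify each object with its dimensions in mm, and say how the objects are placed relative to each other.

A is a simple wooden stool: a rectangular seat 259 mm (x) by 311 mm (y), 25 mm thick, top face at z = 380 mm, on four round legs, each 46 mm in diameter. The legs rest on z = 0, each leg's axis is inset half a diameter from the nearest pair of seat edges (so the leg's bounding box is flush with the corner).

B is a rectangular picture frame lying in the x–z plane (depth along y). The opening is 469 mm wide (x) by 416 mm tall (z), surrounded by a border 82 mm wide on all four sides. The frame is 24 mm deep and is made of two full-height vertical stiles with two horizontal rails fitted between them.

C is a spool: two coaxial disc flanges of radius 127 mm and thickness 14 mm, joined by a core cylinder of radius 42 mm and height 97 mm. The lower flange rests on z = 0 and the three cylinders share a vertical axis.

The picture frame is against the stool's +x side, with their −y faces flush. The spool is on top of the stool.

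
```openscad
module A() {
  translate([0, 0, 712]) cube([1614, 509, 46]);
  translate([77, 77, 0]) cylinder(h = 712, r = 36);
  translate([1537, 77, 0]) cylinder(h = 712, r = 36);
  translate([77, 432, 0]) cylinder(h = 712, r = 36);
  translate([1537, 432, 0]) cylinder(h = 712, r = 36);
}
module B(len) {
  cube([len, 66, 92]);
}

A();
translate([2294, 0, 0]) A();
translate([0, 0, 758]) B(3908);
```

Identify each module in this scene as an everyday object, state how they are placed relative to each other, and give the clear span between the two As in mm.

A is a table. B is a beam. A beam spans the tops of two tables. The clear span between the two tables is 680 mm.

Second table starts at x = 2294; first ends at x = 1614; clear span = 2294 − 1614 = 680 mm.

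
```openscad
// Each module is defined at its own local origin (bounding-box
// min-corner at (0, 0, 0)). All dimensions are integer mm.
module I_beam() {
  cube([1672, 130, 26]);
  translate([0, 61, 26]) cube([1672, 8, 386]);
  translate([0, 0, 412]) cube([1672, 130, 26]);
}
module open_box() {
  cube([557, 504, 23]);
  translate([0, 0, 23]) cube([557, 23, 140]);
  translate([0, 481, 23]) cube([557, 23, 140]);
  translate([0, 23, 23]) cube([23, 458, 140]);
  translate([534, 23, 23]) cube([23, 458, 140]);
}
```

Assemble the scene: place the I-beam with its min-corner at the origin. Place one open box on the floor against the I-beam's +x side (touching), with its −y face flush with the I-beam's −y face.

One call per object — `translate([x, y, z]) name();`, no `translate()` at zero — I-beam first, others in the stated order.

I_beam();
translate([1672, 0, 0]) open_box();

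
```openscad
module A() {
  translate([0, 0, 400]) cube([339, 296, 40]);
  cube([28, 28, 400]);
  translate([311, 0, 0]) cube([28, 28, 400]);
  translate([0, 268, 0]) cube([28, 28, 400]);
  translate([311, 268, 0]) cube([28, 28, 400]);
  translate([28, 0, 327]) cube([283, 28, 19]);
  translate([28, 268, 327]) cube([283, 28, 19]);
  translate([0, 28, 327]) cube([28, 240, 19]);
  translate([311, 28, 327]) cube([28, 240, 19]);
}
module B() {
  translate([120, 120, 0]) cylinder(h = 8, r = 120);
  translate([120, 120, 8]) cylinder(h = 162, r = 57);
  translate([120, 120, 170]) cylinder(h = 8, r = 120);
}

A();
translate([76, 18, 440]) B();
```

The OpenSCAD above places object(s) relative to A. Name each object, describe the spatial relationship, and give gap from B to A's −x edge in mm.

A is a stool. B is a spool. The spool is on top of the stool. The gap from the spool to the stool's −x edge is 76 mm.

The spool's min-x is at 76; the stool's min-x is 0; gap = 76 mm.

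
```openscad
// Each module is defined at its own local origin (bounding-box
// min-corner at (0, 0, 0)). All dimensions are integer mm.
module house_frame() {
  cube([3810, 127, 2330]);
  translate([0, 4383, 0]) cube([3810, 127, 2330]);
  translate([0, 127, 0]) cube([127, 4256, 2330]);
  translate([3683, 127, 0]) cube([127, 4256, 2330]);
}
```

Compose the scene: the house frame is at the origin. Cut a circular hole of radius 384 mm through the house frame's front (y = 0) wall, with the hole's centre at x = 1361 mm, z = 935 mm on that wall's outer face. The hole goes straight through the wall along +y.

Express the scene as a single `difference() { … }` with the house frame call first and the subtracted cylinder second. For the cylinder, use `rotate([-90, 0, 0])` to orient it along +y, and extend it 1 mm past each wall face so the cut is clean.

difference() {
  house_frame();
  translate([1361, -1, 935]) rotate([-90, 0, 0]) cylinder(h = 129, r = 384);
}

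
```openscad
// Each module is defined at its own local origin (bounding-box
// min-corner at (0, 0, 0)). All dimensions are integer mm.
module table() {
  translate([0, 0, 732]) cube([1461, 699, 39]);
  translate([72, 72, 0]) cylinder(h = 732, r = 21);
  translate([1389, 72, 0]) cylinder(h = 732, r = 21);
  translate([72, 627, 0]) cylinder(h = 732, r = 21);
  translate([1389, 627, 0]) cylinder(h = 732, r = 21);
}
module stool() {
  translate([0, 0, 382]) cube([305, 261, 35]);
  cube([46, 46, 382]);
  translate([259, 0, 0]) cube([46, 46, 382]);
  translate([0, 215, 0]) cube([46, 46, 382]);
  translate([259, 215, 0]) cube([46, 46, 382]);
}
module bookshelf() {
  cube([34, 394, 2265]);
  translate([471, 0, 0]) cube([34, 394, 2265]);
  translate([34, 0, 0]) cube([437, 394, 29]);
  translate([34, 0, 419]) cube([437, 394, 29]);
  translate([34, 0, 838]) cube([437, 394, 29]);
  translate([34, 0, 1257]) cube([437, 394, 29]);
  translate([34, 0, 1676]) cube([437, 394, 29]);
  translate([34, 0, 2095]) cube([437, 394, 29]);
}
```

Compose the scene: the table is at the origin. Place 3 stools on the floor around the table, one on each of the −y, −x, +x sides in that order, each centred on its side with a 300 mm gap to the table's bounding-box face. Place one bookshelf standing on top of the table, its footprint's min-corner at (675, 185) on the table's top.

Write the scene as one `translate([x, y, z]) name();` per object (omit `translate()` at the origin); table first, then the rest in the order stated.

table();
translate([578, -561, 0]) stool();
translate([-605, 219, 0]) stool();
translate([1761, 219, 0]) stool();
translate([675, 185, 771]) bookshelf();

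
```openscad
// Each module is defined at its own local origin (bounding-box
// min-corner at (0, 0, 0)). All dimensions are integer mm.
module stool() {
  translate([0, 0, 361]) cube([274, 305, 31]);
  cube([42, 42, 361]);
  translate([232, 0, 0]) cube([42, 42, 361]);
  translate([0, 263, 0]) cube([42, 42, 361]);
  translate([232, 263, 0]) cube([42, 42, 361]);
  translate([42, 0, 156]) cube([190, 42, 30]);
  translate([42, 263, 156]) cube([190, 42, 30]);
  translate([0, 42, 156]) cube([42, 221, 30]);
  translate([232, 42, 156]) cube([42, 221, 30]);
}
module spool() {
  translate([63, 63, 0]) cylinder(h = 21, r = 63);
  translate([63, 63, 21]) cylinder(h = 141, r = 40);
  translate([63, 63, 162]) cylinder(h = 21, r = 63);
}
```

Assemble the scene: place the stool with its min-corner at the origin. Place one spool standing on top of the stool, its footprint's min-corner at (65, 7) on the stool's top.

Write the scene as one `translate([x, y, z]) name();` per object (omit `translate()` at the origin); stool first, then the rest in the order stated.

stool();
translate([65, 7, 392]) spool();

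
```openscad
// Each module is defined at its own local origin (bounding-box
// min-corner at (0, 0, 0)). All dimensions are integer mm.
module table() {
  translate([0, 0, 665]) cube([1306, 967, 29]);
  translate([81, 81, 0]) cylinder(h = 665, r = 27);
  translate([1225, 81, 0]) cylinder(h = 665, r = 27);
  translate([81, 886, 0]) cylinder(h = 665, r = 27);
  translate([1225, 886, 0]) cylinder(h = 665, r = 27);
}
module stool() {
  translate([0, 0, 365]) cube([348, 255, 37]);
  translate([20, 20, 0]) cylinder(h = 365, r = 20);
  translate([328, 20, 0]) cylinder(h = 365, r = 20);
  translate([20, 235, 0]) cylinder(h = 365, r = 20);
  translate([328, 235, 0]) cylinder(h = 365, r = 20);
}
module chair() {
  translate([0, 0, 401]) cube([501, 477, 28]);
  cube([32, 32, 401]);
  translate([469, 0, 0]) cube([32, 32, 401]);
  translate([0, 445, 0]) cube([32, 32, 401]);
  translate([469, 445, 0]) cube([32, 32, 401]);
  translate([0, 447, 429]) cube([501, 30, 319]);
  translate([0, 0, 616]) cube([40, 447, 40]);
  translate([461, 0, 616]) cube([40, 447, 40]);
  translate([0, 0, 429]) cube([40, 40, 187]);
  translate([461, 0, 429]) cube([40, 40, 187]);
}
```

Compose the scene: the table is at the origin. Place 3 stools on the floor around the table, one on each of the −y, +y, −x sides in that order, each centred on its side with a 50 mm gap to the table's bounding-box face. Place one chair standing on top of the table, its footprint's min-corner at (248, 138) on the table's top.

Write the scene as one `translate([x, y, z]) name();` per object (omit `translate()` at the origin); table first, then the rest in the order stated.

table();
translate([479, -305, 0]) stool();
translate([479, 1017, 0]) stool();
translate([-398, 356, 0]) stool();
translate([248, 138, 694]) chair();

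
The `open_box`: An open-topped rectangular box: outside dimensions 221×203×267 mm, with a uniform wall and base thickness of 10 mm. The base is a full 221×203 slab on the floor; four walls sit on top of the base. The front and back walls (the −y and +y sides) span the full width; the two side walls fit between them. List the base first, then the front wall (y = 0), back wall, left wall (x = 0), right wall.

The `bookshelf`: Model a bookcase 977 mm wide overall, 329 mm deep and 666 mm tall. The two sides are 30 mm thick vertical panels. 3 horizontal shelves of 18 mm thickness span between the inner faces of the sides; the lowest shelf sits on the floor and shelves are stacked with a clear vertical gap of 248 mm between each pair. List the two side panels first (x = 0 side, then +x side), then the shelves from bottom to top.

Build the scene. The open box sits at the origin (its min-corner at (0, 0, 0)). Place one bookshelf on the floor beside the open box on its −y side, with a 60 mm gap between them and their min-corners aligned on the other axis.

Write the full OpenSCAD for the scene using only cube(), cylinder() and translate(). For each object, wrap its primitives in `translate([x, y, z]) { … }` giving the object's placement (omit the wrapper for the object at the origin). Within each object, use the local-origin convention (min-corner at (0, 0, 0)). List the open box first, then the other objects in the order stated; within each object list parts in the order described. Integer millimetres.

cube([221, 203, 10]);
translate([0, 0, 10]) cube([221, 10, 257]);
translate([0, 193, 10]) cube([221, 10, 257]);
translate([0, 10, 10]) cube([10, 183, 257]);
translate([211, 10, 10]) cube([10, 183, 257]);
translate([0, -389, 0]) {
  cube([30, 329, 666]);
  translate([947, 0, 0]) cube([30, 329, 666]);
  translate([30, 0, 0]) cube([917, 329, 18]);
  translate([30, 0, 266]) cube([917, 329, 18]);
  translate([30, 0, 532]) cube([917, 329, 18]);
}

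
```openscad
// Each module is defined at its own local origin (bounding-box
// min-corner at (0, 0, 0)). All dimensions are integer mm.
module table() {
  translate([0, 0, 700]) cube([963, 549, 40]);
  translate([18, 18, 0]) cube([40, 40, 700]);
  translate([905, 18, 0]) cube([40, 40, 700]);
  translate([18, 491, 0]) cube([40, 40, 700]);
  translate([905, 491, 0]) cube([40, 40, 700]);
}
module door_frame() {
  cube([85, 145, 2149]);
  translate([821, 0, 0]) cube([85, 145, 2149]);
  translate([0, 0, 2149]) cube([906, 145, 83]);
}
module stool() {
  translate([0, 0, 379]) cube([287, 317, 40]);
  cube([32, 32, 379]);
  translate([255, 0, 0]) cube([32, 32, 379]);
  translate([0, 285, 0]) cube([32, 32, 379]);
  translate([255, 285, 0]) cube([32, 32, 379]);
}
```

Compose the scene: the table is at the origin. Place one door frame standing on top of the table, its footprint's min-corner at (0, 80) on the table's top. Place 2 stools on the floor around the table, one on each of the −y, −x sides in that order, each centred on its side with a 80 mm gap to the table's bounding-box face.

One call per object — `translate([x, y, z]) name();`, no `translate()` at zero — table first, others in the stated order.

table();
translate([0, 80, 740]) door_frame();
translate([338, -397, 0]) stool();
translate([-367, 116, 0]) stool();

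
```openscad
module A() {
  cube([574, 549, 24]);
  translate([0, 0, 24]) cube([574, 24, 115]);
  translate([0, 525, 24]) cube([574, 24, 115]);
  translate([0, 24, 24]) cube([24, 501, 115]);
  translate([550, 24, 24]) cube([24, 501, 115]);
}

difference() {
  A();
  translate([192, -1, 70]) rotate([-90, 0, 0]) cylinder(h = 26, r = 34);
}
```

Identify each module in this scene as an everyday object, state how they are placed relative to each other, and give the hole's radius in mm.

A is an open box. The open box has a circular hole through its front wall. The hole's radius is 34 mm.

The subtracted cylinder has r = 34 mm.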